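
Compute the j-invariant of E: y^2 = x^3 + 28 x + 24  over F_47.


Delta = -16(4 a^3 + 27 b^2) mod 47 = 29
-1728 * (4 a)^3 = -1728 * (4*28)^3 mod 47 = 44
j = 44 * 29^(-1) mod 47 = 8

j = 8 (mod 47)


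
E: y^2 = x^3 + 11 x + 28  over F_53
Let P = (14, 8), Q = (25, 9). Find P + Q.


P != Q, so use the chord formula.
s = (y2 - y1) / (x2 - x1) = (1) / (11) mod 53 = 29
x3 = s^2 - x1 - x2 mod 53 = 29^2 - 14 - 25 = 7
y3 = s (x1 - x3) - y1 mod 53 = 29 * (14 - 7) - 8 = 36

P + Q = (7, 36)


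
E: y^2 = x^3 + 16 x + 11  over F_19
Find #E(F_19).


For each x in F_19, count y with y^2 = x^3 + 16 x + 11 mod 19:
  x = 0: RHS = 11, y in [7, 12]  -> 2 point(s)
  x = 1: RHS = 9, y in [3, 16]  -> 2 point(s)
  x = 4: RHS = 6, y in [5, 14]  -> 2 point(s)
  x = 5: RHS = 7, y in [8, 11]  -> 2 point(s)
  x = 6: RHS = 0, y in [0]  -> 1 point(s)
  x = 8: RHS = 5, y in [9, 10]  -> 2 point(s)
  x = 11: RHS = 17, y in [6, 13]  -> 2 point(s)
  x = 15: RHS = 16, y in [4, 15]  -> 2 point(s)
  x = 17: RHS = 9, y in [3, 16]  -> 2 point(s)
Affine points: 17. Add the point at infinity: total = 18.

#E(F_19) = 18


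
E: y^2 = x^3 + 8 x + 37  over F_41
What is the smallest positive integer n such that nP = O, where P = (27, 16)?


Compute successive multiples of P until we hit O:
  1P = (27, 16)
  2P = (36, 6)
  3P = (1, 28)
  4P = (12, 37)
  5P = (22, 18)
  6P = (2, 15)
  7P = (8, 11)
  8P = (8, 30)
  ... (continuing to 15P)
  15P = O

ord(P) = 15


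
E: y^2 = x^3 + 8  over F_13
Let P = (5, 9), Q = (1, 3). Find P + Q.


P != Q, so use the chord formula.
s = (y2 - y1) / (x2 - x1) = (7) / (9) mod 13 = 8
x3 = s^2 - x1 - x2 mod 13 = 8^2 - 5 - 1 = 6
y3 = s (x1 - x3) - y1 mod 13 = 8 * (5 - 6) - 9 = 9

P + Q = (6, 9)


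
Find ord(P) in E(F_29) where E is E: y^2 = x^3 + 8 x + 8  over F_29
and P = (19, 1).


Compute successive multiples of P until we hit O:
  1P = (19, 1)
  2P = (14, 15)
  3P = (5, 12)
  4P = (25, 12)
  5P = (23, 11)
  6P = (15, 9)
  7P = (28, 17)
  8P = (7, 1)
  ... (continuing to 27P)
  27P = O

ord(P) = 27


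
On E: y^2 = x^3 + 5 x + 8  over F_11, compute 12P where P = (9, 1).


k = 12 = 1100_2 (binary, LSB first: 0011)
Double-and-add from P = (9, 1):
  bit 0 = 0: acc unchanged = O
  bit 1 = 0: acc unchanged = O
  bit 2 = 1: acc = O + (1, 6) = (1, 6)
  bit 3 = 1: acc = (1, 6) + (7, 1) = (4, 2)

12P = (4, 2)


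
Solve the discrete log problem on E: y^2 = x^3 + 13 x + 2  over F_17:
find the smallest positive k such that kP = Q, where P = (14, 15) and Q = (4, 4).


Enumerate multiples of P until we hit Q = (4, 4):
  1P = (14, 15)
  2P = (4, 4)
Match found at i = 2.

k = 2


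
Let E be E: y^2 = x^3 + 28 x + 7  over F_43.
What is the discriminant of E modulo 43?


4 a^3 + 27 b^2 = 4*28^3 + 27*7^2 = 87808 + 1323 = 89131
Delta = -16 * (89131) = -1426096
Delta mod 43 = 42

Delta = 42 (mod 43)


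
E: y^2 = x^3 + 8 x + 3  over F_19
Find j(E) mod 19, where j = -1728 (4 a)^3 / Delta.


Delta = -16(4 a^3 + 27 b^2) mod 19 = 14
-1728 * (4 a)^3 = -1728 * (4*8)^3 mod 19 = 12
j = 12 * 14^(-1) mod 19 = 9

j = 9 (mod 19)


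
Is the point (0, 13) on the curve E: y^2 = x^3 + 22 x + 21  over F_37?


Check whether y^2 = x^3 + 22 x + 21 (mod 37) for (x, y) = (0, 13).
LHS: y^2 = 13^2 mod 37 = 21
RHS: x^3 + 22 x + 21 = 0^3 + 22*0 + 21 mod 37 = 21
LHS = RHS

Yes, on the curve


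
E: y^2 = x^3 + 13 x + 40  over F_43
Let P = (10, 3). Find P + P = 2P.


Doubling: s = (3 x1^2 + a) / (2 y1)
s = (3*10^2 + 13) / (2*3) mod 43 = 2
x3 = s^2 - 2 x1 mod 43 = 2^2 - 2*10 = 27
y3 = s (x1 - x3) - y1 mod 43 = 2 * (10 - 27) - 3 = 6

2P = (27, 6)


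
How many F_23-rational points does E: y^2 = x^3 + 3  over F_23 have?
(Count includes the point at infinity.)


For each x in F_23, count y with y^2 = x^3 + 0 x + 3 mod 23:
  x = 0: RHS = 3, y in [7, 16]  -> 2 point(s)
  x = 1: RHS = 4, y in [2, 21]  -> 2 point(s)
  x = 5: RHS = 13, y in [6, 17]  -> 2 point(s)
  x = 6: RHS = 12, y in [9, 14]  -> 2 point(s)
  x = 7: RHS = 1, y in [1, 22]  -> 2 point(s)
  x = 8: RHS = 9, y in [3, 20]  -> 2 point(s)
  x = 11: RHS = 0, y in [0]  -> 1 point(s)
  x = 12: RHS = 6, y in [11, 12]  -> 2 point(s)
  x = 18: RHS = 16, y in [4, 19]  -> 2 point(s)
  x = 19: RHS = 8, y in [10, 13]  -> 2 point(s)
  x = 21: RHS = 18, y in [8, 15]  -> 2 point(s)
  x = 22: RHS = 2, y in [5, 18]  -> 2 point(s)
Affine points: 23. Add the point at infinity: total = 24.

#E(F_23) = 24


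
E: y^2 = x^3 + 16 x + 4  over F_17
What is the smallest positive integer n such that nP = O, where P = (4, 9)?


Compute successive multiples of P until we hit O:
  1P = (4, 9)
  2P = (8, 7)
  3P = (1, 15)
  4P = (16, 15)
  5P = (10, 5)
  6P = (11, 7)
  7P = (0, 2)
  8P = (15, 10)
  ... (continuing to 18P)
  18P = O

ord(P) = 18


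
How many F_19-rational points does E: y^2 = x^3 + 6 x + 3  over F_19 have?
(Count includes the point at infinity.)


For each x in F_19, count y with y^2 = x^3 + 6 x + 3 mod 19:
  x = 2: RHS = 4, y in [2, 17]  -> 2 point(s)
  x = 5: RHS = 6, y in [5, 14]  -> 2 point(s)
  x = 9: RHS = 7, y in [8, 11]  -> 2 point(s)
  x = 12: RHS = 17, y in [6, 13]  -> 2 point(s)
  x = 13: RHS = 17, y in [6, 13]  -> 2 point(s)
  x = 14: RHS = 0, y in [0]  -> 1 point(s)
Affine points: 11. Add the point at infinity: total = 12.

#E(F_19) = 12


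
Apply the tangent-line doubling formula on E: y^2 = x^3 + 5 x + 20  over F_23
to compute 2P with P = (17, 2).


Doubling: s = (3 x1^2 + a) / (2 y1)
s = (3*17^2 + 5) / (2*2) mod 23 = 11
x3 = s^2 - 2 x1 mod 23 = 11^2 - 2*17 = 18
y3 = s (x1 - x3) - y1 mod 23 = 11 * (17 - 18) - 2 = 10

2P = (18, 10)


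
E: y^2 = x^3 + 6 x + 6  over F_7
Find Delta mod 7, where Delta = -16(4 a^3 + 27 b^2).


4 a^3 + 27 b^2 = 4*6^3 + 27*6^2 = 864 + 972 = 1836
Delta = -16 * (1836) = -29376
Delta mod 7 = 3

Delta = 3 (mod 7)


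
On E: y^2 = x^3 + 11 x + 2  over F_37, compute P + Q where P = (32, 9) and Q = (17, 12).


P != Q, so use the chord formula.
s = (y2 - y1) / (x2 - x1) = (3) / (22) mod 37 = 22
x3 = s^2 - x1 - x2 mod 37 = 22^2 - 32 - 17 = 28
y3 = s (x1 - x3) - y1 mod 37 = 22 * (32 - 28) - 9 = 5

P + Q = (28, 5)


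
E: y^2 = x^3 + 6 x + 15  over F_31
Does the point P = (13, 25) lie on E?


Check whether y^2 = x^3 + 6 x + 15 (mod 31) for (x, y) = (13, 25).
LHS: y^2 = 25^2 mod 31 = 5
RHS: x^3 + 6 x + 15 = 13^3 + 6*13 + 15 mod 31 = 27
LHS != RHS

No, not on the curve


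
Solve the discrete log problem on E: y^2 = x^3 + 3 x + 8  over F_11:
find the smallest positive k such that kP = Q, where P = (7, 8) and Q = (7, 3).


Enumerate multiples of P until we hit Q = (7, 3):
  1P = (7, 8)
  2P = (6, 0)
  3P = (7, 3)
Match found at i = 3.

k = 3


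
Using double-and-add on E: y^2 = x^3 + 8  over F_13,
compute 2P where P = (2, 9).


k = 2 = 10_2 (binary, LSB first: 01)
Double-and-add from P = (2, 9):
  bit 0 = 0: acc unchanged = O
  bit 1 = 1: acc = O + (8, 0) = (8, 0)

2P = (8, 0)


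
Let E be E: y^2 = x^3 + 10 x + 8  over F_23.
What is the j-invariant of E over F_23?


Delta = -16(4 a^3 + 27 b^2) mod 23 = 7
-1728 * (4 a)^3 = -1728 * (4*10)^3 mod 23 = 4
j = 4 * 7^(-1) mod 23 = 17

j = 17 (mod 23)


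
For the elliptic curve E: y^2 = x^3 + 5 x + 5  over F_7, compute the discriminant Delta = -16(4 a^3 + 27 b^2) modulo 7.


4 a^3 + 27 b^2 = 4*5^3 + 27*5^2 = 500 + 675 = 1175
Delta = -16 * (1175) = -18800
Delta mod 7 = 2

Delta = 2 (mod 7)


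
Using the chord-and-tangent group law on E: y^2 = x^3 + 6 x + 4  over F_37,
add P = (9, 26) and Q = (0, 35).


P != Q, so use the chord formula.
s = (y2 - y1) / (x2 - x1) = (9) / (28) mod 37 = 36
x3 = s^2 - x1 - x2 mod 37 = 36^2 - 9 - 0 = 29
y3 = s (x1 - x3) - y1 mod 37 = 36 * (9 - 29) - 26 = 31

P + Q = (29, 31)


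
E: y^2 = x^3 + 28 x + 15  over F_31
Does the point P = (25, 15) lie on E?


Check whether y^2 = x^3 + 28 x + 15 (mod 31) for (x, y) = (25, 15).
LHS: y^2 = 15^2 mod 31 = 8
RHS: x^3 + 28 x + 15 = 25^3 + 28*25 + 15 mod 31 = 3
LHS != RHS

No, not on the curve


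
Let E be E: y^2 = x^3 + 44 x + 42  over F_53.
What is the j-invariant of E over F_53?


Delta = -16(4 a^3 + 27 b^2) mod 53 = 2
-1728 * (4 a)^3 = -1728 * (4*44)^3 mod 53 = 35
j = 35 * 2^(-1) mod 53 = 44

j = 44 (mod 53)


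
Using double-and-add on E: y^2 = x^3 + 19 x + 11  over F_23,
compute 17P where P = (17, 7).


k = 17 = 10001_2 (binary, LSB first: 10001)
Double-and-add from P = (17, 7):
  bit 0 = 1: acc = O + (17, 7) = (17, 7)
  bit 1 = 0: acc unchanged = (17, 7)
  bit 2 = 0: acc unchanged = (17, 7)
  bit 3 = 0: acc unchanged = (17, 7)
  bit 4 = 1: acc = (17, 7) + (12, 9) = (19, 3)

17P = (19, 3)


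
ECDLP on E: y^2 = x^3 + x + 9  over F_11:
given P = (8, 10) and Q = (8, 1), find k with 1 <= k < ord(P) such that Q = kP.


Enumerate multiples of P until we hit Q = (8, 1):
  1P = (8, 10)
  2P = (4, 0)
  3P = (8, 1)
Match found at i = 3.

k = 3


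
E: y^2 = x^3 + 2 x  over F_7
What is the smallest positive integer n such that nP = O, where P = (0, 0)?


Compute successive multiples of P until we hit O:
  1P = (0, 0)
  2P = O

ord(P) = 2


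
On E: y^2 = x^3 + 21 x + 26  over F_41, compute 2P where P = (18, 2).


Doubling: s = (3 x1^2 + a) / (2 y1)
s = (3*18^2 + 21) / (2*2) mod 41 = 33
x3 = s^2 - 2 x1 mod 41 = 33^2 - 2*18 = 28
y3 = s (x1 - x3) - y1 mod 41 = 33 * (18 - 28) - 2 = 37

2P = (28, 37)


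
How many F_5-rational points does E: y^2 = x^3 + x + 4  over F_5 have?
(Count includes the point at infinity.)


For each x in F_5, count y with y^2 = x^3 + 1 x + 4 mod 5:
  x = 0: RHS = 4, y in [2, 3]  -> 2 point(s)
  x = 1: RHS = 1, y in [1, 4]  -> 2 point(s)
  x = 2: RHS = 4, y in [2, 3]  -> 2 point(s)
  x = 3: RHS = 4, y in [2, 3]  -> 2 point(s)
Affine points: 8. Add the point at infinity: total = 9.

#E(F_5) = 9


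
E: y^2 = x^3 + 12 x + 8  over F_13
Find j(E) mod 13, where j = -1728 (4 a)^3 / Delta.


Delta = -16(4 a^3 + 27 b^2) mod 13 = 2
-1728 * (4 a)^3 = -1728 * (4*12)^3 mod 13 = 1
j = 1 * 2^(-1) mod 13 = 7

j = 7 (mod 13)


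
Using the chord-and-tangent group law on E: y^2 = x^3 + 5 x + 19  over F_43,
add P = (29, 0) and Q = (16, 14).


P != Q, so use the chord formula.
s = (y2 - y1) / (x2 - x1) = (14) / (30) mod 43 = 32
x3 = s^2 - x1 - x2 mod 43 = 32^2 - 29 - 16 = 33
y3 = s (x1 - x3) - y1 mod 43 = 32 * (29 - 33) - 0 = 1

P + Q = (33, 1)


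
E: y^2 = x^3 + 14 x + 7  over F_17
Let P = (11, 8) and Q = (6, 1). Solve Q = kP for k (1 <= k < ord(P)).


Enumerate multiples of P until we hit Q = (6, 1):
  1P = (11, 8)
  2P = (4, 5)
  3P = (6, 16)
  4P = (8, 11)
  5P = (16, 14)
  6P = (3, 5)
  7P = (5, 7)
  8P = (10, 12)
  9P = (12, 13)
  10P = (2, 3)
  11P = (2, 14)
  12P = (12, 4)
  13P = (10, 5)
  14P = (5, 10)
  15P = (3, 12)
  16P = (16, 3)
  17P = (8, 6)
  18P = (6, 1)
Match found at i = 18.

k = 18


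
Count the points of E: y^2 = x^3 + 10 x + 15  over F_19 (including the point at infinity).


For each x in F_19, count y with y^2 = x^3 + 10 x + 15 mod 19:
  x = 1: RHS = 7, y in [8, 11]  -> 2 point(s)
  x = 2: RHS = 5, y in [9, 10]  -> 2 point(s)
  x = 4: RHS = 5, y in [9, 10]  -> 2 point(s)
  x = 5: RHS = 0, y in [0]  -> 1 point(s)
  x = 6: RHS = 6, y in [5, 14]  -> 2 point(s)
  x = 9: RHS = 17, y in [6, 13]  -> 2 point(s)
  x = 12: RHS = 1, y in [1, 18]  -> 2 point(s)
  x = 13: RHS = 5, y in [9, 10]  -> 2 point(s)
  x = 14: RHS = 11, y in [7, 12]  -> 2 point(s)
  x = 15: RHS = 6, y in [5, 14]  -> 2 point(s)
  x = 17: RHS = 6, y in [5, 14]  -> 2 point(s)
  x = 18: RHS = 4, y in [2, 17]  -> 2 point(s)
Affine points: 23. Add the point at infinity: total = 24.

#E(F_19) = 24


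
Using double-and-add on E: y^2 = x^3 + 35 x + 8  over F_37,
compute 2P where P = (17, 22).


k = 2 = 10_2 (binary, LSB first: 01)
Double-and-add from P = (17, 22):
  bit 0 = 0: acc unchanged = O
  bit 1 = 1: acc = O + (7, 35) = (7, 35)

2P = (7, 35)


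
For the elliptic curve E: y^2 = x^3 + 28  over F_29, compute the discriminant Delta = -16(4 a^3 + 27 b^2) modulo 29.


4 a^3 + 27 b^2 = 4*0^3 + 27*28^2 = 0 + 21168 = 21168
Delta = -16 * (21168) = -338688
Delta mod 29 = 3

Delta = 3 (mod 29)


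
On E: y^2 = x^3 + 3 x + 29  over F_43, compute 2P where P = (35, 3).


Doubling: s = (3 x1^2 + a) / (2 y1)
s = (3*35^2 + 3) / (2*3) mod 43 = 11
x3 = s^2 - 2 x1 mod 43 = 11^2 - 2*35 = 8
y3 = s (x1 - x3) - y1 mod 43 = 11 * (35 - 8) - 3 = 36

2P = (8, 36)


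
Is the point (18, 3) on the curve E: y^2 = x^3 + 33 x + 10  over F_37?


Check whether y^2 = x^3 + 33 x + 10 (mod 37) for (x, y) = (18, 3).
LHS: y^2 = 3^2 mod 37 = 9
RHS: x^3 + 33 x + 10 = 18^3 + 33*18 + 10 mod 37 = 35
LHS != RHS

No, not on the curve


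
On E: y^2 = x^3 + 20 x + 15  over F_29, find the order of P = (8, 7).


Compute successive multiples of P until we hit O:
  1P = (8, 7)
  2P = (18, 28)
  3P = (28, 9)
  4P = (2, 11)
  5P = (13, 6)
  6P = (15, 6)
  7P = (22, 24)
  8P = (24, 15)
  ... (continuing to 36P)
  36P = O

ord(P) = 36


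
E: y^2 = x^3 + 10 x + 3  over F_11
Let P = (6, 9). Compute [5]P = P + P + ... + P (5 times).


k = 5 = 101_2 (binary, LSB first: 101)
Double-and-add from P = (6, 9):
  bit 0 = 1: acc = O + (6, 9) = (6, 9)
  bit 1 = 0: acc unchanged = (6, 9)
  bit 2 = 1: acc = (6, 9) + (8, 1) = (2, 8)

5P = (2, 8)


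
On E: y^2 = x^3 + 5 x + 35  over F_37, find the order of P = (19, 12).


Compute successive multiples of P until we hit O:
  1P = (19, 12)
  2P = (15, 9)
  3P = (29, 36)
  4P = (14, 0)
  5P = (29, 1)
  6P = (15, 28)
  7P = (19, 25)
  8P = O

ord(P) = 8


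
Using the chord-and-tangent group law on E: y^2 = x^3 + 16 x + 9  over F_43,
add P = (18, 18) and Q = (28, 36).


P != Q, so use the chord formula.
s = (y2 - y1) / (x2 - x1) = (18) / (10) mod 43 = 19
x3 = s^2 - x1 - x2 mod 43 = 19^2 - 18 - 28 = 14
y3 = s (x1 - x3) - y1 mod 43 = 19 * (18 - 14) - 18 = 15

P + Q = (14, 15)


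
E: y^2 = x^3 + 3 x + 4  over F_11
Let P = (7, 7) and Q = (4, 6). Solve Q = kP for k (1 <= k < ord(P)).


Enumerate multiples of P until we hit Q = (4, 6):
  1P = (7, 7)
  2P = (0, 2)
  3P = (9, 1)
  4P = (4, 6)
Match found at i = 4.

k = 4


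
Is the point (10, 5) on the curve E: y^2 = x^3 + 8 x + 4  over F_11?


Check whether y^2 = x^3 + 8 x + 4 (mod 11) for (x, y) = (10, 5).
LHS: y^2 = 5^2 mod 11 = 3
RHS: x^3 + 8 x + 4 = 10^3 + 8*10 + 4 mod 11 = 6
LHS != RHS

No, not on the curve


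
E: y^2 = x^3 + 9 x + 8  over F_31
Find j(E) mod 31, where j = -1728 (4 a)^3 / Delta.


Delta = -16(4 a^3 + 27 b^2) mod 31 = 3
-1728 * (4 a)^3 = -1728 * (4*9)^3 mod 31 = 8
j = 8 * 3^(-1) mod 31 = 13

j = 13 (mod 31)


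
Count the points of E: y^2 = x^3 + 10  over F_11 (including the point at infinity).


For each x in F_11, count y with y^2 = x^3 + 0 x + 10 mod 11:
  x = 1: RHS = 0, y in [0]  -> 1 point(s)
  x = 3: RHS = 4, y in [2, 9]  -> 2 point(s)
  x = 5: RHS = 3, y in [5, 6]  -> 2 point(s)
  x = 7: RHS = 1, y in [1, 10]  -> 2 point(s)
  x = 8: RHS = 5, y in [4, 7]  -> 2 point(s)
  x = 10: RHS = 9, y in [3, 8]  -> 2 point(s)
Affine points: 11. Add the point at infinity: total = 12.

#E(F_11) = 12


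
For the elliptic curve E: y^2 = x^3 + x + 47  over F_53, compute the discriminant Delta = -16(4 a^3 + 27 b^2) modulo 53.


4 a^3 + 27 b^2 = 4*1^3 + 27*47^2 = 4 + 59643 = 59647
Delta = -16 * (59647) = -954352
Delta mod 53 = 19

Delta = 19 (mod 53)


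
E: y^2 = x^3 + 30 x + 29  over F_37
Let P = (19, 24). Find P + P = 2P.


Doubling: s = (3 x1^2 + a) / (2 y1)
s = (3*19^2 + 30) / (2*24) mod 37 = 7
x3 = s^2 - 2 x1 mod 37 = 7^2 - 2*19 = 11
y3 = s (x1 - x3) - y1 mod 37 = 7 * (19 - 11) - 24 = 32

2P = (11, 32)


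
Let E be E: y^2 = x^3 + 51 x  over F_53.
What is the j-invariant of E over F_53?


Delta = -16(4 a^3 + 27 b^2) mod 53 = 35
-1728 * (4 a)^3 = -1728 * (4*51)^3 mod 53 = 7
j = 7 * 35^(-1) mod 53 = 32

j = 32 (mod 53)


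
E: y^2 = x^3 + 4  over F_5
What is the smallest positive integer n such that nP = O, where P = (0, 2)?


Compute successive multiples of P until we hit O:
  1P = (0, 2)
  2P = (0, 3)
  3P = O

ord(P) = 3


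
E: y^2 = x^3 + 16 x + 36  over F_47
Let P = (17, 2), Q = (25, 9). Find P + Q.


P != Q, so use the chord formula.
s = (y2 - y1) / (x2 - x1) = (7) / (8) mod 47 = 42
x3 = s^2 - x1 - x2 mod 47 = 42^2 - 17 - 25 = 30
y3 = s (x1 - x3) - y1 mod 47 = 42 * (17 - 30) - 2 = 16

P + Q = (30, 16)


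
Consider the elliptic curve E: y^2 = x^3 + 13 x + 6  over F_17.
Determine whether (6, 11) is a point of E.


Check whether y^2 = x^3 + 13 x + 6 (mod 17) for (x, y) = (6, 11).
LHS: y^2 = 11^2 mod 17 = 2
RHS: x^3 + 13 x + 6 = 6^3 + 13*6 + 6 mod 17 = 11
LHS != RHS

No, not on the curve


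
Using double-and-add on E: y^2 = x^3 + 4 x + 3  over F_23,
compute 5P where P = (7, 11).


k = 5 = 101_2 (binary, LSB first: 101)
Double-and-add from P = (7, 11):
  bit 0 = 1: acc = O + (7, 11) = (7, 11)
  bit 1 = 0: acc unchanged = (7, 11)
  bit 2 = 1: acc = (7, 11) + (1, 13) = (10, 13)

5P = (10, 13)


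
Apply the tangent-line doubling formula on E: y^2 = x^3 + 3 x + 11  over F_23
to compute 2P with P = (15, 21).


Doubling: s = (3 x1^2 + a) / (2 y1)
s = (3*15^2 + 3) / (2*21) mod 23 = 3
x3 = s^2 - 2 x1 mod 23 = 3^2 - 2*15 = 2
y3 = s (x1 - x3) - y1 mod 23 = 3 * (15 - 2) - 21 = 18

2P = (2, 18)


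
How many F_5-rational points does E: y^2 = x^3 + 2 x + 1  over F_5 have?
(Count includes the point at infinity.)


For each x in F_5, count y with y^2 = x^3 + 2 x + 1 mod 5:
  x = 0: RHS = 1, y in [1, 4]  -> 2 point(s)
  x = 1: RHS = 4, y in [2, 3]  -> 2 point(s)
  x = 3: RHS = 4, y in [2, 3]  -> 2 point(s)
Affine points: 6. Add the point at infinity: total = 7.

#E(F_5) = 7


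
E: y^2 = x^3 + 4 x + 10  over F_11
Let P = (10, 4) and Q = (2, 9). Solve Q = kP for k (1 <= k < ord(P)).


Enumerate multiples of P until we hit Q = (2, 9):
  1P = (10, 4)
  2P = (5, 10)
  3P = (8, 9)
  4P = (2, 9)
Match found at i = 4.

k = 4


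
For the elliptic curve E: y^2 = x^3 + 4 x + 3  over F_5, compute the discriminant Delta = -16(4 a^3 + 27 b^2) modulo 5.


4 a^3 + 27 b^2 = 4*4^3 + 27*3^2 = 256 + 243 = 499
Delta = -16 * (499) = -7984
Delta mod 5 = 1

Delta = 1 (mod 5)


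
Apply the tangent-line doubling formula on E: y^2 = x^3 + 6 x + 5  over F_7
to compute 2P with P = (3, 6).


Doubling: s = (3 x1^2 + a) / (2 y1)
s = (3*3^2 + 6) / (2*6) mod 7 = 1
x3 = s^2 - 2 x1 mod 7 = 1^2 - 2*3 = 2
y3 = s (x1 - x3) - y1 mod 7 = 1 * (3 - 2) - 6 = 2

2P = (2, 2)


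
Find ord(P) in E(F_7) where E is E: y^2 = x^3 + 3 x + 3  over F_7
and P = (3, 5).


Compute successive multiples of P until we hit O:
  1P = (3, 5)
  2P = (3, 2)
  3P = O

ord(P) = 3


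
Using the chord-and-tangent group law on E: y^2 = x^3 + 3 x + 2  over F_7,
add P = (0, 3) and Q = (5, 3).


P != Q, so use the chord formula.
s = (y2 - y1) / (x2 - x1) = (0) / (5) mod 7 = 0
x3 = s^2 - x1 - x2 mod 7 = 0^2 - 0 - 5 = 2
y3 = s (x1 - x3) - y1 mod 7 = 0 * (0 - 2) - 3 = 4

P + Q = (2, 4)


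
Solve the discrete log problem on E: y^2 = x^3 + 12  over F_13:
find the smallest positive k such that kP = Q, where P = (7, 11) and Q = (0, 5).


Enumerate multiples of P until we hit Q = (0, 5):
  1P = (7, 11)
  2P = (0, 8)
  3P = (3, 0)
  4P = (0, 5)
Match found at i = 4.

k = 4


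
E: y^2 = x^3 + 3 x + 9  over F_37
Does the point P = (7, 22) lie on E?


Check whether y^2 = x^3 + 3 x + 9 (mod 37) for (x, y) = (7, 22).
LHS: y^2 = 22^2 mod 37 = 3
RHS: x^3 + 3 x + 9 = 7^3 + 3*7 + 9 mod 37 = 3
LHS = RHS

Yes, on the curve


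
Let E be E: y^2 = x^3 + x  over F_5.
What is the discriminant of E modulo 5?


4 a^3 + 27 b^2 = 4*1^3 + 27*0^2 = 4 + 0 = 4
Delta = -16 * (4) = -64
Delta mod 5 = 1

Delta = 1 (mod 5)


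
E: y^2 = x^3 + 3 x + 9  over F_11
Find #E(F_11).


For each x in F_11, count y with y^2 = x^3 + 3 x + 9 mod 11:
  x = 0: RHS = 9, y in [3, 8]  -> 2 point(s)
  x = 2: RHS = 1, y in [1, 10]  -> 2 point(s)
  x = 3: RHS = 1, y in [1, 10]  -> 2 point(s)
  x = 6: RHS = 1, y in [1, 10]  -> 2 point(s)
  x = 10: RHS = 5, y in [4, 7]  -> 2 point(s)
Affine points: 10. Add the point at infinity: total = 11.

#E(F_11) = 11


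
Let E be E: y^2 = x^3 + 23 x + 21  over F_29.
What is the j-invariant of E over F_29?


Delta = -16(4 a^3 + 27 b^2) mod 29 = 9
-1728 * (4 a)^3 = -1728 * (4*23)^3 mod 29 = 21
j = 21 * 9^(-1) mod 29 = 12

j = 12 (mod 29)


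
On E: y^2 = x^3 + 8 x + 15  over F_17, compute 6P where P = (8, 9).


k = 6 = 110_2 (binary, LSB first: 011)
Double-and-add from P = (8, 9):
  bit 0 = 0: acc unchanged = O
  bit 1 = 1: acc = O + (0, 10) = (0, 10)
  bit 2 = 1: acc = (0, 10) + (9, 0) = (0, 7)

6P = (0, 7)


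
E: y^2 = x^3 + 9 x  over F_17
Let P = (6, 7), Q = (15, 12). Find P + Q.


P != Q, so use the chord formula.
s = (y2 - y1) / (x2 - x1) = (5) / (9) mod 17 = 10
x3 = s^2 - x1 - x2 mod 17 = 10^2 - 6 - 15 = 11
y3 = s (x1 - x3) - y1 mod 17 = 10 * (6 - 11) - 7 = 11

P + Q = (11, 11)


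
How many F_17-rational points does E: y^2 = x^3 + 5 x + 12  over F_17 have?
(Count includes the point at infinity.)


For each x in F_17, count y with y^2 = x^3 + 5 x + 12 mod 17:
  x = 1: RHS = 1, y in [1, 16]  -> 2 point(s)
  x = 2: RHS = 13, y in [8, 9]  -> 2 point(s)
  x = 5: RHS = 9, y in [3, 14]  -> 2 point(s)
  x = 7: RHS = 16, y in [4, 13]  -> 2 point(s)
  x = 9: RHS = 4, y in [2, 15]  -> 2 point(s)
  x = 10: RHS = 8, y in [5, 12]  -> 2 point(s)
  x = 11: RHS = 4, y in [2, 15]  -> 2 point(s)
  x = 12: RHS = 15, y in [7, 10]  -> 2 point(s)
  x = 13: RHS = 13, y in [8, 9]  -> 2 point(s)
  x = 14: RHS = 4, y in [2, 15]  -> 2 point(s)
Affine points: 20. Add the point at infinity: total = 21.

#E(F_17) = 21


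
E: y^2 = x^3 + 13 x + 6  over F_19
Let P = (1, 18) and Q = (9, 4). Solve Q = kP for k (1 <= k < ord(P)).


Enumerate multiples of P until we hit Q = (9, 4):
  1P = (1, 18)
  2P = (5, 14)
  3P = (14, 14)
  4P = (15, 17)
  5P = (0, 5)
  6P = (16, 15)
  7P = (18, 12)
  8P = (9, 15)
  9P = (13, 15)
  10P = (11, 13)
  11P = (12, 16)
  12P = (12, 3)
  13P = (11, 6)
  14P = (13, 4)
  15P = (9, 4)
Match found at i = 15.

k = 15


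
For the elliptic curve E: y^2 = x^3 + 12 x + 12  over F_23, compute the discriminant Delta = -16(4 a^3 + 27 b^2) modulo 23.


4 a^3 + 27 b^2 = 4*12^3 + 27*12^2 = 6912 + 3888 = 10800
Delta = -16 * (10800) = -172800
Delta mod 23 = 22

Delta = 22 (mod 23)


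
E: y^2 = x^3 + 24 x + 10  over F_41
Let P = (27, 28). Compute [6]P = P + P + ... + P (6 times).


k = 6 = 110_2 (binary, LSB first: 011)
Double-and-add from P = (27, 28):
  bit 0 = 0: acc unchanged = O
  bit 1 = 1: acc = O + (10, 26) = (10, 26)
  bit 2 = 1: acc = (10, 26) + (13, 31) = (39, 35)

6P = (39, 35)


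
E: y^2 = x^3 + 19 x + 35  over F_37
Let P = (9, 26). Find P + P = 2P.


Doubling: s = (3 x1^2 + a) / (2 y1)
s = (3*9^2 + 19) / (2*26) mod 37 = 15
x3 = s^2 - 2 x1 mod 37 = 15^2 - 2*9 = 22
y3 = s (x1 - x3) - y1 mod 37 = 15 * (9 - 22) - 26 = 1

2P = (22, 1)


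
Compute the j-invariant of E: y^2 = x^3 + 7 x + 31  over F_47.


Delta = -16(4 a^3 + 27 b^2) mod 47 = 43
-1728 * (4 a)^3 = -1728 * (4*7)^3 mod 47 = 33
j = 33 * 43^(-1) mod 47 = 27

j = 27 (mod 47)


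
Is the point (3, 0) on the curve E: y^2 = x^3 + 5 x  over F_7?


Check whether y^2 = x^3 + 5 x + 0 (mod 7) for (x, y) = (3, 0).
LHS: y^2 = 0^2 mod 7 = 0
RHS: x^3 + 5 x + 0 = 3^3 + 5*3 + 0 mod 7 = 0
LHS = RHS

Yes, on the curve


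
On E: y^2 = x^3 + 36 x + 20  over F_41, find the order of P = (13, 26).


Compute successive multiples of P until we hit O:
  1P = (13, 26)
  2P = (6, 40)
  3P = (26, 0)
  4P = (6, 1)
  5P = (13, 15)
  6P = O

ord(P) = 6


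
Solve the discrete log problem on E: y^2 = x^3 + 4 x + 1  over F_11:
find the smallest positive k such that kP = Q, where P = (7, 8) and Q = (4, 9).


Enumerate multiples of P until we hit Q = (4, 9):
  1P = (7, 8)
  2P = (0, 1)
  3P = (5, 5)
  4P = (4, 2)
  5P = (4, 9)
Match found at i = 5.

k = 5


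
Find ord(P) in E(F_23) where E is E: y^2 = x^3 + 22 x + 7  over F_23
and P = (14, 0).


Compute successive multiples of P until we hit O:
  1P = (14, 0)
  2P = O

ord(P) = 2


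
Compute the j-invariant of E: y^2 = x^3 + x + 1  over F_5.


Delta = -16(4 a^3 + 27 b^2) mod 5 = 4
-1728 * (4 a)^3 = -1728 * (4*1)^3 mod 5 = 3
j = 3 * 4^(-1) mod 5 = 2

j = 2 (mod 5)


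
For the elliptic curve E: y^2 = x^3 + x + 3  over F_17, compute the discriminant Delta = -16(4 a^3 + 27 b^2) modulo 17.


4 a^3 + 27 b^2 = 4*1^3 + 27*3^2 = 4 + 243 = 247
Delta = -16 * (247) = -3952
Delta mod 17 = 9

Delta = 9 (mod 17)


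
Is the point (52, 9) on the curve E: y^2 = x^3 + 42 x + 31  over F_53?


Check whether y^2 = x^3 + 42 x + 31 (mod 53) for (x, y) = (52, 9).
LHS: y^2 = 9^2 mod 53 = 28
RHS: x^3 + 42 x + 31 = 52^3 + 42*52 + 31 mod 53 = 41
LHS != RHS

No, not on the curve


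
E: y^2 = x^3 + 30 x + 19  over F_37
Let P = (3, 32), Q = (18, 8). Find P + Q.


P != Q, so use the chord formula.
s = (y2 - y1) / (x2 - x1) = (13) / (15) mod 37 = 28
x3 = s^2 - x1 - x2 mod 37 = 28^2 - 3 - 18 = 23
y3 = s (x1 - x3) - y1 mod 37 = 28 * (3 - 23) - 32 = 0

P + Q = (23, 0)


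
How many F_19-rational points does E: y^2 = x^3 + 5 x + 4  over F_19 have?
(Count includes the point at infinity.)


For each x in F_19, count y with y^2 = x^3 + 5 x + 4 mod 19:
  x = 0: RHS = 4, y in [2, 17]  -> 2 point(s)
  x = 8: RHS = 5, y in [9, 10]  -> 2 point(s)
  x = 10: RHS = 9, y in [3, 16]  -> 2 point(s)
  x = 12: RHS = 6, y in [5, 14]  -> 2 point(s)
  x = 13: RHS = 5, y in [9, 10]  -> 2 point(s)
  x = 14: RHS = 6, y in [5, 14]  -> 2 point(s)
  x = 16: RHS = 0, y in [0]  -> 1 point(s)
  x = 17: RHS = 5, y in [9, 10]  -> 2 point(s)
  x = 18: RHS = 17, y in [6, 13]  -> 2 point(s)
Affine points: 17. Add the point at infinity: total = 18.

#E(F_19) = 18


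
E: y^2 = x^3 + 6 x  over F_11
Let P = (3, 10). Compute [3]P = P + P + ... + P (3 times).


k = 3 = 11_2 (binary, LSB first: 11)
Double-and-add from P = (3, 10):
  bit 0 = 1: acc = O + (3, 10) = (3, 10)
  bit 1 = 1: acc = (3, 10) + (5, 1) = (4, 0)

3P = (4, 0)


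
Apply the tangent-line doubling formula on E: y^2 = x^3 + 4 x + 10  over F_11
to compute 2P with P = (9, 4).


Doubling: s = (3 x1^2 + a) / (2 y1)
s = (3*9^2 + 4) / (2*4) mod 11 = 2
x3 = s^2 - 2 x1 mod 11 = 2^2 - 2*9 = 8
y3 = s (x1 - x3) - y1 mod 11 = 2 * (9 - 8) - 4 = 9

2P = (8, 9)


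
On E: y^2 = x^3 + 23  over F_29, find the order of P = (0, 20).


Compute successive multiples of P until we hit O:
  1P = (0, 20)
  2P = (0, 9)
  3P = O

ord(P) = 3


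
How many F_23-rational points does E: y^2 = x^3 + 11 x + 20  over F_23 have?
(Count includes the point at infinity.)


For each x in F_23, count y with y^2 = x^3 + 11 x + 20 mod 23:
  x = 1: RHS = 9, y in [3, 20]  -> 2 point(s)
  x = 2: RHS = 4, y in [2, 21]  -> 2 point(s)
  x = 4: RHS = 13, y in [6, 17]  -> 2 point(s)
  x = 5: RHS = 16, y in [4, 19]  -> 2 point(s)
  x = 6: RHS = 3, y in [7, 16]  -> 2 point(s)
  x = 7: RHS = 3, y in [7, 16]  -> 2 point(s)
  x = 10: RHS = 3, y in [7, 16]  -> 2 point(s)
  x = 11: RHS = 0, y in [0]  -> 1 point(s)
  x = 15: RHS = 18, y in [8, 15]  -> 2 point(s)
  x = 18: RHS = 1, y in [1, 22]  -> 2 point(s)
  x = 19: RHS = 4, y in [2, 21]  -> 2 point(s)
  x = 20: RHS = 6, y in [11, 12]  -> 2 point(s)
  x = 21: RHS = 13, y in [6, 17]  -> 2 point(s)
  x = 22: RHS = 8, y in [10, 13]  -> 2 point(s)
Affine points: 27. Add the point at infinity: total = 28.

#E(F_23) = 28


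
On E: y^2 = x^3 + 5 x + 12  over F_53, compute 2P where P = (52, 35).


Doubling: s = (3 x1^2 + a) / (2 y1)
s = (3*52^2 + 5) / (2*35) mod 53 = 41
x3 = s^2 - 2 x1 mod 53 = 41^2 - 2*52 = 40
y3 = s (x1 - x3) - y1 mod 53 = 41 * (52 - 40) - 35 = 33

2P = (40, 33)


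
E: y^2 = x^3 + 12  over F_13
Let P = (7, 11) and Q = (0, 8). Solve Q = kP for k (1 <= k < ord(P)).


Enumerate multiples of P until we hit Q = (0, 8):
  1P = (7, 11)
  2P = (0, 8)
Match found at i = 2.

k = 2


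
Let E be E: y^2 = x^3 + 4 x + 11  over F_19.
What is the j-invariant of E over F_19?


Delta = -16(4 a^3 + 27 b^2) mod 19 = 5
-1728 * (4 a)^3 = -1728 * (4*4)^3 mod 19 = 11
j = 11 * 5^(-1) mod 19 = 6

j = 6 (mod 19)


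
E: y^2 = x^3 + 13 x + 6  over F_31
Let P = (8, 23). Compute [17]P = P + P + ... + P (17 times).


k = 17 = 10001_2 (binary, LSB first: 10001)
Double-and-add from P = (8, 23):
  bit 0 = 1: acc = O + (8, 23) = (8, 23)
  bit 1 = 0: acc unchanged = (8, 23)
  bit 2 = 0: acc unchanged = (8, 23)
  bit 3 = 0: acc unchanged = (8, 23)
  bit 4 = 1: acc = (8, 23) + (16, 30) = (16, 1)

17P = (16, 1)


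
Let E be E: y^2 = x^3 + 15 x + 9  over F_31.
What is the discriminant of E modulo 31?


4 a^3 + 27 b^2 = 4*15^3 + 27*9^2 = 13500 + 2187 = 15687
Delta = -16 * (15687) = -250992
Delta mod 31 = 15

Delta = 15 (mod 31)


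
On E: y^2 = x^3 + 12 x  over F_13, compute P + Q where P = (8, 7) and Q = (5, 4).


P != Q, so use the chord formula.
s = (y2 - y1) / (x2 - x1) = (10) / (10) mod 13 = 1
x3 = s^2 - x1 - x2 mod 13 = 1^2 - 8 - 5 = 1
y3 = s (x1 - x3) - y1 mod 13 = 1 * (8 - 1) - 7 = 0

P + Q = (1, 0)


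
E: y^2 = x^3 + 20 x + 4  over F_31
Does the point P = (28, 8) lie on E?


Check whether y^2 = x^3 + 20 x + 4 (mod 31) for (x, y) = (28, 8).
LHS: y^2 = 8^2 mod 31 = 2
RHS: x^3 + 20 x + 4 = 28^3 + 20*28 + 4 mod 31 = 10
LHS != RHS

No, not on the curve


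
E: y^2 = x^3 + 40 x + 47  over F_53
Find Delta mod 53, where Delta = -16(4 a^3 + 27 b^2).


4 a^3 + 27 b^2 = 4*40^3 + 27*47^2 = 256000 + 59643 = 315643
Delta = -16 * (315643) = -5050288
Delta mod 53 = 29

Delta = 29 (mod 53)


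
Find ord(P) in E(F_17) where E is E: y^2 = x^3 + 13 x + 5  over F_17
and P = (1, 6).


Compute successive multiples of P until we hit O:
  1P = (1, 6)
  2P = (13, 12)
  3P = (16, 12)
  4P = (9, 1)
  5P = (5, 5)
  6P = (10, 9)
  7P = (8, 3)
  8P = (12, 6)
  ... (continuing to 20P)
  20P = O

ord(P) = 20


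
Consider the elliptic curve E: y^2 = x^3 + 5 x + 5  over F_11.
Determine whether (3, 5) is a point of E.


Check whether y^2 = x^3 + 5 x + 5 (mod 11) for (x, y) = (3, 5).
LHS: y^2 = 5^2 mod 11 = 3
RHS: x^3 + 5 x + 5 = 3^3 + 5*3 + 5 mod 11 = 3
LHS = RHS

Yes, on the curve


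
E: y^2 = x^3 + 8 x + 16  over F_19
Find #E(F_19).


For each x in F_19, count y with y^2 = x^3 + 8 x + 16 mod 19:
  x = 0: RHS = 16, y in [4, 15]  -> 2 point(s)
  x = 1: RHS = 6, y in [5, 14]  -> 2 point(s)
  x = 4: RHS = 17, y in [6, 13]  -> 2 point(s)
  x = 7: RHS = 16, y in [4, 15]  -> 2 point(s)
  x = 9: RHS = 0, y in [0]  -> 1 point(s)
  x = 12: RHS = 16, y in [4, 15]  -> 2 point(s)
  x = 17: RHS = 11, y in [7, 12]  -> 2 point(s)
  x = 18: RHS = 7, y in [8, 11]  -> 2 point(s)
Affine points: 15. Add the point at infinity: total = 16.

#E(F_19) = 16


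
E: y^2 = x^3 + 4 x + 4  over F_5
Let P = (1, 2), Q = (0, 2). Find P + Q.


P != Q, so use the chord formula.
s = (y2 - y1) / (x2 - x1) = (0) / (4) mod 5 = 0
x3 = s^2 - x1 - x2 mod 5 = 0^2 - 1 - 0 = 4
y3 = s (x1 - x3) - y1 mod 5 = 0 * (1 - 4) - 2 = 3

P + Q = (4, 3)


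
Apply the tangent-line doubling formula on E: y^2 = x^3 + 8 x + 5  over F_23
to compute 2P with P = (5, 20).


Doubling: s = (3 x1^2 + a) / (2 y1)
s = (3*5^2 + 8) / (2*20) mod 23 = 13
x3 = s^2 - 2 x1 mod 23 = 13^2 - 2*5 = 21
y3 = s (x1 - x3) - y1 mod 23 = 13 * (5 - 21) - 20 = 2

2P = (21, 2)


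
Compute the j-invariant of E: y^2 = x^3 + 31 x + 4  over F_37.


Delta = -16(4 a^3 + 27 b^2) mod 37 = 30
-1728 * (4 a)^3 = -1728 * (4*31)^3 mod 37 = 6
j = 6 * 30^(-1) mod 37 = 15

j = 15 (mod 37)


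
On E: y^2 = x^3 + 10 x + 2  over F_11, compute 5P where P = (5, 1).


k = 5 = 101_2 (binary, LSB first: 101)
Double-and-add from P = (5, 1):
  bit 0 = 1: acc = O + (5, 1) = (5, 1)
  bit 1 = 0: acc unchanged = (5, 1)
  bit 2 = 1: acc = (5, 1) + (8, 0) = (3, 2)

5P = (3, 2)


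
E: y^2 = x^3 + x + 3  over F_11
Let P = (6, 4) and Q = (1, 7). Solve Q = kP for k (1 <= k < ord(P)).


Enumerate multiples of P until we hit Q = (1, 7):
  1P = (6, 4)
  2P = (4, 4)
  3P = (1, 7)
Match found at i = 3.

k = 3


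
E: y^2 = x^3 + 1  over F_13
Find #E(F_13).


For each x in F_13, count y with y^2 = x^3 + 0 x + 1 mod 13:
  x = 0: RHS = 1, y in [1, 12]  -> 2 point(s)
  x = 2: RHS = 9, y in [3, 10]  -> 2 point(s)
  x = 4: RHS = 0, y in [0]  -> 1 point(s)
  x = 5: RHS = 9, y in [3, 10]  -> 2 point(s)
  x = 6: RHS = 9, y in [3, 10]  -> 2 point(s)
  x = 10: RHS = 0, y in [0]  -> 1 point(s)
  x = 12: RHS = 0, y in [0]  -> 1 point(s)
Affine points: 11. Add the point at infinity: total = 12.

#E(F_13) = 12


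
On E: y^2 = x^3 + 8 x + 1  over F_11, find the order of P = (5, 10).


Compute successive multiples of P until we hit O:
  1P = (5, 10)
  2P = (10, 5)
  3P = (8, 4)
  4P = (2, 6)
  5P = (7, 2)
  6P = (4, 8)
  7P = (6, 10)
  8P = (0, 1)
  ... (continuing to 17P)
  17P = O

ord(P) = 17


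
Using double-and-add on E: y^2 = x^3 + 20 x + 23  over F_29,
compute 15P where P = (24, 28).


k = 15 = 1111_2 (binary, LSB first: 1111)
Double-and-add from P = (24, 28):
  bit 0 = 1: acc = O + (24, 28) = (24, 28)
  bit 1 = 1: acc = (24, 28) + (26, 9) = (4, 14)
  bit 2 = 1: acc = (4, 14) + (7, 10) = (23, 21)
  bit 3 = 1: acc = (23, 21) + (2, 10) = (0, 9)

15P = (0, 9)


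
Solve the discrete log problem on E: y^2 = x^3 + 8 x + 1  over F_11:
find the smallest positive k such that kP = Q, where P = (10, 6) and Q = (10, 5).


Enumerate multiples of P until we hit Q = (10, 5):
  1P = (10, 6)
  2P = (2, 5)
  3P = (4, 3)
  4P = (0, 10)
  5P = (6, 10)
  6P = (7, 2)
  7P = (8, 4)
  8P = (5, 10)
  9P = (5, 1)
  10P = (8, 7)
  11P = (7, 9)
  12P = (6, 1)
  13P = (0, 1)
  14P = (4, 8)
  15P = (2, 6)
  16P = (10, 5)
Match found at i = 16.

k = 16


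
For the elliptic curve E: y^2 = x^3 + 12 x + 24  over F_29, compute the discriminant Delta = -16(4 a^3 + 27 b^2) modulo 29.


4 a^3 + 27 b^2 = 4*12^3 + 27*24^2 = 6912 + 15552 = 22464
Delta = -16 * (22464) = -359424
Delta mod 29 = 2

Delta = 2 (mod 29)


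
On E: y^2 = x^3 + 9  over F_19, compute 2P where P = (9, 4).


Doubling: s = (3 x1^2 + a) / (2 y1)
s = (3*9^2 + 0) / (2*4) mod 19 = 9
x3 = s^2 - 2 x1 mod 19 = 9^2 - 2*9 = 6
y3 = s (x1 - x3) - y1 mod 19 = 9 * (9 - 6) - 4 = 4

2P = (6, 4)


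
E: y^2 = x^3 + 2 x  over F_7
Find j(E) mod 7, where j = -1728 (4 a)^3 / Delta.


Delta = -16(4 a^3 + 27 b^2) mod 7 = 6
-1728 * (4 a)^3 = -1728 * (4*2)^3 mod 7 = 1
j = 1 * 6^(-1) mod 7 = 6

j = 6 (mod 7)


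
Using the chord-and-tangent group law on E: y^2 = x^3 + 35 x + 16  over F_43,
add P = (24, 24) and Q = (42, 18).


P != Q, so use the chord formula.
s = (y2 - y1) / (x2 - x1) = (37) / (18) mod 43 = 14
x3 = s^2 - x1 - x2 mod 43 = 14^2 - 24 - 42 = 1
y3 = s (x1 - x3) - y1 mod 43 = 14 * (24 - 1) - 24 = 40

P + Q = (1, 40)


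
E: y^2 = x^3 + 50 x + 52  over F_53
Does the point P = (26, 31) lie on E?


Check whether y^2 = x^3 + 50 x + 52 (mod 53) for (x, y) = (26, 31).
LHS: y^2 = 31^2 mod 53 = 7
RHS: x^3 + 50 x + 52 = 26^3 + 50*26 + 52 mod 53 = 7
LHS = RHS

Yes, on the curve


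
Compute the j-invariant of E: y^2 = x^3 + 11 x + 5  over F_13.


Delta = -16(4 a^3 + 27 b^2) mod 13 = 8
-1728 * (4 a)^3 = -1728 * (4*11)^3 mod 13 = 8
j = 8 * 8^(-1) mod 13 = 1

j = 1 (mod 13)


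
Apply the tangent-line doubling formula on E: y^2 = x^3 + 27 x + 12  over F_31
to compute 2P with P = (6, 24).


Doubling: s = (3 x1^2 + a) / (2 y1)
s = (3*6^2 + 27) / (2*24) mod 31 = 28
x3 = s^2 - 2 x1 mod 31 = 28^2 - 2*6 = 28
y3 = s (x1 - x3) - y1 mod 31 = 28 * (6 - 28) - 24 = 11

2P = (28, 11)


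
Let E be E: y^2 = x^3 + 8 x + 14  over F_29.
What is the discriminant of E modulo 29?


4 a^3 + 27 b^2 = 4*8^3 + 27*14^2 = 2048 + 5292 = 7340
Delta = -16 * (7340) = -117440
Delta mod 29 = 10

Delta = 10 (mod 29)


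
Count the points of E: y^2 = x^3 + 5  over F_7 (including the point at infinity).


For each x in F_7, count y with y^2 = x^3 + 0 x + 5 mod 7:
  x = 3: RHS = 4, y in [2, 5]  -> 2 point(s)
  x = 5: RHS = 4, y in [2, 5]  -> 2 point(s)
  x = 6: RHS = 4, y in [2, 5]  -> 2 point(s)
Affine points: 6. Add the point at infinity: total = 7.

#E(F_7) = 7


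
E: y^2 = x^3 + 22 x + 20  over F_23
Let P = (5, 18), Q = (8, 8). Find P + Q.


P != Q, so use the chord formula.
s = (y2 - y1) / (x2 - x1) = (13) / (3) mod 23 = 12
x3 = s^2 - x1 - x2 mod 23 = 12^2 - 5 - 8 = 16
y3 = s (x1 - x3) - y1 mod 23 = 12 * (5 - 16) - 18 = 11

P + Q = (16, 11)


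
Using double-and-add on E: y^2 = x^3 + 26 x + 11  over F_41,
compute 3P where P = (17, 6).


k = 3 = 11_2 (binary, LSB first: 11)
Double-and-add from P = (17, 6):
  bit 0 = 1: acc = O + (17, 6) = (17, 6)
  bit 1 = 1: acc = (17, 6) + (5, 26) = (40, 5)

3P = (40, 5)


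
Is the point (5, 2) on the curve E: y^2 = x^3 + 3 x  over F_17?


Check whether y^2 = x^3 + 3 x + 0 (mod 17) for (x, y) = (5, 2).
LHS: y^2 = 2^2 mod 17 = 4
RHS: x^3 + 3 x + 0 = 5^3 + 3*5 + 0 mod 17 = 4
LHS = RHS

Yes, on the curve


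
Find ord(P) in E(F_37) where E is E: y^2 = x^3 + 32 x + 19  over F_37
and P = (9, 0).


Compute successive multiples of P until we hit O:
  1P = (9, 0)
  2P = O

ord(P) = 2


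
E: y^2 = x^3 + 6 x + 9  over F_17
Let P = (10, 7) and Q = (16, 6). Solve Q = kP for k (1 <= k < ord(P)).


Enumerate multiples of P until we hit Q = (16, 6):
  1P = (10, 7)
  2P = (14, 10)
  3P = (1, 4)
  4P = (8, 5)
  5P = (0, 3)
  6P = (16, 11)
  7P = (16, 6)
Match found at i = 7.

k = 7


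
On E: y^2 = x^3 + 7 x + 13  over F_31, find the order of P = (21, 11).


Compute successive multiples of P until we hit O:
  1P = (21, 11)
  2P = (27, 18)
  3P = (30, 25)
  4P = (5, 7)
  5P = (7, 8)
  6P = (7, 23)
  7P = (5, 24)
  8P = (30, 6)
  ... (continuing to 11P)
  11P = O

ord(P) = 11


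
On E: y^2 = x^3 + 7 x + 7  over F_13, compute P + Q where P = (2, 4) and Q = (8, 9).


P != Q, so use the chord formula.
s = (y2 - y1) / (x2 - x1) = (5) / (6) mod 13 = 3
x3 = s^2 - x1 - x2 mod 13 = 3^2 - 2 - 8 = 12
y3 = s (x1 - x3) - y1 mod 13 = 3 * (2 - 12) - 4 = 5

P + Q = (12, 5)


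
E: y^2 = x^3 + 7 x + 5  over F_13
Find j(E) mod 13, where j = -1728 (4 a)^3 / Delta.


Delta = -16(4 a^3 + 27 b^2) mod 13 = 8
-1728 * (4 a)^3 = -1728 * (4*7)^3 mod 13 = 8
j = 8 * 8^(-1) mod 13 = 1

j = 1 (mod 13)


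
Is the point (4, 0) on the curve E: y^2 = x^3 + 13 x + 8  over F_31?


Check whether y^2 = x^3 + 13 x + 8 (mod 31) for (x, y) = (4, 0).
LHS: y^2 = 0^2 mod 31 = 0
RHS: x^3 + 13 x + 8 = 4^3 + 13*4 + 8 mod 31 = 0
LHS = RHS

Yes, on the curve


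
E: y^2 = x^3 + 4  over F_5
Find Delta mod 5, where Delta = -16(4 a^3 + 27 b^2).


4 a^3 + 27 b^2 = 4*0^3 + 27*4^2 = 0 + 432 = 432
Delta = -16 * (432) = -6912
Delta mod 5 = 3

Delta = 3 (mod 5)


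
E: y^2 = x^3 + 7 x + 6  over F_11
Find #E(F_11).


For each x in F_11, count y with y^2 = x^3 + 7 x + 6 mod 11:
  x = 1: RHS = 3, y in [5, 6]  -> 2 point(s)
  x = 5: RHS = 1, y in [1, 10]  -> 2 point(s)
  x = 6: RHS = 0, y in [0]  -> 1 point(s)
  x = 10: RHS = 9, y in [3, 8]  -> 2 point(s)
Affine points: 7. Add the point at infinity: total = 8.

#E(F_11) = 8


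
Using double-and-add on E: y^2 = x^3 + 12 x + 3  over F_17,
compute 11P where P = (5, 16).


k = 11 = 1011_2 (binary, LSB first: 1101)
Double-and-add from P = (5, 16):
  bit 0 = 1: acc = O + (5, 16) = (5, 16)
  bit 1 = 1: acc = (5, 16) + (8, 4) = (3, 10)
  bit 2 = 0: acc unchanged = (3, 10)
  bit 3 = 1: acc = (3, 10) + (14, 5) = (4, 9)

11P = (4, 9)


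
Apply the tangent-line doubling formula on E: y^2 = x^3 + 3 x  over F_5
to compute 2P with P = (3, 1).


Doubling: s = (3 x1^2 + a) / (2 y1)
s = (3*3^2 + 3) / (2*1) mod 5 = 0
x3 = s^2 - 2 x1 mod 5 = 0^2 - 2*3 = 4
y3 = s (x1 - x3) - y1 mod 5 = 0 * (3 - 4) - 1 = 4

2P = (4, 4)


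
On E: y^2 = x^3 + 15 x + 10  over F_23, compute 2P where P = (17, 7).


Doubling: s = (3 x1^2 + a) / (2 y1)
s = (3*17^2 + 15) / (2*7) mod 23 = 17
x3 = s^2 - 2 x1 mod 23 = 17^2 - 2*17 = 2
y3 = s (x1 - x3) - y1 mod 23 = 17 * (17 - 2) - 7 = 18

2P = (2, 18)


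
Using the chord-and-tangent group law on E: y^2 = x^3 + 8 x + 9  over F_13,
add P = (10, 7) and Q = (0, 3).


P != Q, so use the chord formula.
s = (y2 - y1) / (x2 - x1) = (9) / (3) mod 13 = 3
x3 = s^2 - x1 - x2 mod 13 = 3^2 - 10 - 0 = 12
y3 = s (x1 - x3) - y1 mod 13 = 3 * (10 - 12) - 7 = 0

P + Q = (12, 0)
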